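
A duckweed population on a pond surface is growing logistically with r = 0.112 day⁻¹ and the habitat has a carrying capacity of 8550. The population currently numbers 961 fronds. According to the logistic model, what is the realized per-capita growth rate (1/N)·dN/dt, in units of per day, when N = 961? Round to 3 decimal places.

(1/N)·dN/dt = r(1 − N/K) = 0.112 × (1 − 961/8550).
= 0.112 × 0.8876 = 0.099411.

0.099 per day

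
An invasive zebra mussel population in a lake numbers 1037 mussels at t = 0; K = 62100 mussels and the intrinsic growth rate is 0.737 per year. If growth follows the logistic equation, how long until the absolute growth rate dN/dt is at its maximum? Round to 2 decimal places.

Logistic growth is fastest at N = K/2 = 31050.
A = (K − N₀)/N₀ = 58.884. Set K/(1 + A·e^(−rt)) = K/2 → A·e^(−rt) = 1.
e^(−0.737t) = 1/58.884 = 0.0169825, so t = ln(58.884)/0.737 = 4.0756/0.737 = 5.53.

5.53 years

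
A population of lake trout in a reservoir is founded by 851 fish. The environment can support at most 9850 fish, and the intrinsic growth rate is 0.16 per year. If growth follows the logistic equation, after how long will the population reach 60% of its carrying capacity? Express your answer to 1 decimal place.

17.3 years

A = (K − N₀)/N₀ = (9850 − 851)/851 = 10.575.
Solve 9850/(1 + 10.575·e^(−0.16t)) = 5910: 1 + 10.575·e^(−0.16t) = 1.6667, so e^(−0.16t) = 0.063044.
−0.16·t = ln(0.063044) = -2.7639, so t = 2.7639/0.16 = 17.275.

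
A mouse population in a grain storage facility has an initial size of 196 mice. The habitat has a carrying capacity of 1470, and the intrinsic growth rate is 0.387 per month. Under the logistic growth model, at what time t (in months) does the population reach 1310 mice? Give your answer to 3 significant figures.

10.3 months

A = (K − N₀)/N₀ = (1470 − 196)/196 = 6.5.
Solve 1470/(1 + 6.5·e^(−0.387t)) = 1310: 1 + 6.5·e^(−0.387t) = 1.1221, so e^(−0.387t) = 0.0187904.
−0.387·t = ln(0.0187904) = -3.9744, so t = 3.9744/0.387 = 10.27.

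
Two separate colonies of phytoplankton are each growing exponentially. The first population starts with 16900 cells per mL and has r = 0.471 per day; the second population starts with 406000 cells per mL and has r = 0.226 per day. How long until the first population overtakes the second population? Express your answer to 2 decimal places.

12.98 days

Set 16900·e^(0.471t) = 406000·e^(0.226t).
e^((0.471 − 0.226)t) = 406000/16900 → e^(0.245·t) = 24.024.
0.245·t = ln(24.024) = 3.179, so t = 3.179/0.245 = 12.976.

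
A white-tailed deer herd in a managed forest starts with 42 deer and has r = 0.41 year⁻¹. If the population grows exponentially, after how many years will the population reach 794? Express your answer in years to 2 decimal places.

Set N₀·e^(rt) = 794: e^(0.41·t) = 794/42 = 18.905.
0.41·t = ln(18.905) = 2.9394, so t = 2.9394/0.41 = 7.1693.

7.17 years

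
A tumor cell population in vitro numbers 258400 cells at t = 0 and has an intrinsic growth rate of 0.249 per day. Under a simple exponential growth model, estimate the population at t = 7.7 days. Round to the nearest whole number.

N(t) = N₀·e^(rt) = 258400 × e^(0.249×7.7) = 258400 × e^1.917.
e^1.917 ≈ 6.8026, so N ≈ 258400 × 6.8026 = 1.757783×10^6.

1757783 cells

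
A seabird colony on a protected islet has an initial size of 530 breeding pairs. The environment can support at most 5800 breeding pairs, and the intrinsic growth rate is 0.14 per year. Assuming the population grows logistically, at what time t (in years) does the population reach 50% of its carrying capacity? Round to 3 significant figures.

A = (K − N₀)/N₀ = (5800 − 530)/530 = 9.9434.
Solve 5800/(1 + 9.9434·e^(−0.14t)) = 2900: 1 + 9.9434·e^(−0.14t) = 2, so e^(−0.14t) = 0.100569.
−0.14·t = ln(0.100569) = -2.2969, so t = 2.2969/0.14 = 16.406.

16.4 years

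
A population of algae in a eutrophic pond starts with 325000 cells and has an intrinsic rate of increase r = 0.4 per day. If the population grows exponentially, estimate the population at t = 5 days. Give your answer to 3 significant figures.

2400000 cells

N(t) = N₀·e^(rt) = 325000 × e^(0.4×5) = 325000 × e^2.
e^2 ≈ 7.3891, so N ≈ 325000 × 7.3891 = 2.401443×10^6.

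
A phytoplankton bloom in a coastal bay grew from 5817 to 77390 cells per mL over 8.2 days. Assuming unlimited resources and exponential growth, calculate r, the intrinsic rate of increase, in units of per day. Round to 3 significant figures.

0.316 per day

From N(t) = N₀·e^(rt): e^(r·8.2) = 77390/5817 = 13.304.
r·8.2 = ln(13.304) = 2.5881, so r = 2.5881/8.2 = 0.31562.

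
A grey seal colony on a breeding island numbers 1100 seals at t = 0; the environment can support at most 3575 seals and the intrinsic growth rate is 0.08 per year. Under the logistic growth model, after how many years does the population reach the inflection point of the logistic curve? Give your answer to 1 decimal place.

Logistic growth is fastest at N = K/2 = 1787.5.
A = (K − N₀)/N₀ = 2.25. Set K/(1 + A·e^(−rt)) = K/2 → A·e^(−rt) = 1.
e^(−0.08t) = 1/2.25 = 0.444444, so t = ln(2.25)/0.08 = 0.81093/0.08 = 10.137.

10.1 years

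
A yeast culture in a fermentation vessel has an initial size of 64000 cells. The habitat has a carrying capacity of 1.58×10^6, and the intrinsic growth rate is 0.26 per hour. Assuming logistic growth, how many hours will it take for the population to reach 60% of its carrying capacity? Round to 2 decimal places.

A = (K − N₀)/N₀ = (1.58×10^6 − 64000)/64000 = 23.688.
Solve 1.58×10^6/(1 + 23.688·e^(−0.26t)) = 948000: 1 + 23.688·e^(−0.26t) = 1.6667, so e^(−0.26t) = 0.0281442.
−0.26·t = ln(0.0281442) = -3.5704, so t = 3.5704/0.26 = 13.732.

13.73 hours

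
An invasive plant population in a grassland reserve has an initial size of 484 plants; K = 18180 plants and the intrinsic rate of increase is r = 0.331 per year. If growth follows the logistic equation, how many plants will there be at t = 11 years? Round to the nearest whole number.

A = (K − N₀)/N₀ = (18180 − 484)/484 = 36.562.
N(t) = K/(1 + A·e^(−rt)) = 18180/(1 + 36.562×e^(−0.331×11)).
e^(−3.641) = 0.026226; denominator = 1 + 36.562×0.026226 = 1.9589.
N = 18180/1.9589 = 9280.82.

9281 plants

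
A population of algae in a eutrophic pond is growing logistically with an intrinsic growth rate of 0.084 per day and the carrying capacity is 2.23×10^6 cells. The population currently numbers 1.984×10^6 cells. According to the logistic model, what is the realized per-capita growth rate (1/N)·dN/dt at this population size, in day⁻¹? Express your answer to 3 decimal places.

(1/N)·dN/dt = r(1 − N/K) = 0.084 × (1 − 1.984×10^6/2.23×10^6).
= 0.084 × 0.11031 = 0.0092664.

0.009 per day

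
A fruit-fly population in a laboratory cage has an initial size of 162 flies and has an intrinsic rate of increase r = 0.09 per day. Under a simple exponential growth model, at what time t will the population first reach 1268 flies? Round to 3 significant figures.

22.9 days

Set N₀·e^(rt) = 1268: e^(0.09·t) = 1268/162 = 7.8272.
0.09·t = ln(7.8272) = 2.0576, so t = 2.0576/0.09 = 22.862.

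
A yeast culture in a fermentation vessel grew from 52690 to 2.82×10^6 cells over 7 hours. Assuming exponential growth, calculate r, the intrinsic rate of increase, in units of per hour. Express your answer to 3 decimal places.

0.569 per hour

From N(t) = N₀·e^(rt): e^(r·7) = 2.82×10^6/52690 = 53.521.
r·7 = ln(53.521) = 3.9801, so r = 3.9801/7 = 0.56858.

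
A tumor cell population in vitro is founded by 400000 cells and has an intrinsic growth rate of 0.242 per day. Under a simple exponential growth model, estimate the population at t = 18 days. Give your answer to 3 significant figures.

N(t) = N₀·e^(rt) = 400000 × e^(0.242×18) = 400000 × e^4.356.
e^4.356 ≈ 77.945, so N ≈ 400000 × 77.945 = 3.117789×10^7.

31200000 cells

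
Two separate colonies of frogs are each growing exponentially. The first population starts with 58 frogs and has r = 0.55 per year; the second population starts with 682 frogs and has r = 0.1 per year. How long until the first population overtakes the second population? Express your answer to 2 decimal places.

Set 58·e^(0.55t) = 682·e^(0.1t).
e^((0.55 − 0.1)t) = 682/58 → e^(0.45·t) = 11.759.
0.45·t = ln(11.759) = 2.4646, so t = 2.4646/0.45 = 5.4769.

5.48 years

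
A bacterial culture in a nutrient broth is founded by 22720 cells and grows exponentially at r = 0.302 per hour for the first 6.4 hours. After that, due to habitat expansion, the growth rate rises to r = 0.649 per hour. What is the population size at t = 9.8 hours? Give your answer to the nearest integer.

Phase 1: N(6.4) = 22720·e^(0.302×6.4) = 22720·e^1.933 = 156969.
Phase 2 runs for 9.8 − 6.4 = 3.4 hours at r = 0.649.
N(9.8) = 156969·e^(0.649×3.4) = 156969·e^2.207 = 1.426024×10^6.

1426024 cells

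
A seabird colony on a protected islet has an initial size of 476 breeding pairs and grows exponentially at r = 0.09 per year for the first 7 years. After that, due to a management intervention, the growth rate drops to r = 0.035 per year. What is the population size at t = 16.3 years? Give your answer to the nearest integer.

Phase 1: N(7) = 476·e^(0.09×7) = 476·e^0.63 = 893.743.
Phase 2 runs for 16.3 − 7 = 9.3 years at r = 0.035.
N(16.3) = 893.743·e^(0.035×9.3) = 893.743·e^0.3255 = 1237.59.

1238 breeding pairs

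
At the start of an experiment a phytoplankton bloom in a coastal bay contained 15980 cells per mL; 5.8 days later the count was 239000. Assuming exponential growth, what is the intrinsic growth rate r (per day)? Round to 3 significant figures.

From N(t) = N₀·e^(rt): e^(r·5.8) = 239000/15980 = 14.956.
r·5.8 = ln(14.956) = 2.7051, so r = 2.7051/5.8 = 0.4664.

0.466 per day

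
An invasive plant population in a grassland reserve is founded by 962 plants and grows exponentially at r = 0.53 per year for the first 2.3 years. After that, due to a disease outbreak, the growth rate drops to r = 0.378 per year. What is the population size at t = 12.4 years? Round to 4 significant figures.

148100 plants

Phase 1: N(2.3) = 962·e^(0.53×2.3) = 962·e^1.219 = 3255.22.
Phase 2 runs for 12.4 − 2.3 = 10.1 years at r = 0.378.
N(12.4) = 3255.22·e^(0.378×10.1) = 3255.22·e^3.818 = 148125.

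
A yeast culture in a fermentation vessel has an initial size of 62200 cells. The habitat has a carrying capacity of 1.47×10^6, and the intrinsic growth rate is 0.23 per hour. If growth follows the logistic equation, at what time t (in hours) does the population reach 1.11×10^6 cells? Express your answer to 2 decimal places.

A = (K − N₀)/N₀ = (1.47×10^6 − 62200)/62200 = 22.633.
Solve 1.47×10^6/(1 + 22.633·e^(−0.23t)) = 1.11×10^6: 1 + 22.633·e^(−0.23t) = 1.3243, so e^(−0.23t) = 0.0143294.
−0.23·t = ln(0.0143294) = -4.2454, so t = 4.2454/0.23 = 18.458.

18.46 hours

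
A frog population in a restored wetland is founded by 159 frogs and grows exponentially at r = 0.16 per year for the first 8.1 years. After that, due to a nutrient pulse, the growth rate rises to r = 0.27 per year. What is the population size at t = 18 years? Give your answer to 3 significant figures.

8420 frogs

Phase 1: N(8.1) = 159·e^(0.16×8.1) = 159·e^1.296 = 581.089.
Phase 2 runs for 18 − 8.1 = 9.9 years at r = 0.27.
N(18) = 581.089·e^(0.27×9.9) = 581.089·e^2.673 = 8416.12.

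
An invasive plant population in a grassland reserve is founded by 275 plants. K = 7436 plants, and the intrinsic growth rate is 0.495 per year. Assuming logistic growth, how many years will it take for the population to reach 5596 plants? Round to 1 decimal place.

8.8 years

A = (K − N₀)/N₀ = (7436 − 275)/275 = 26.04.
Solve 7436/(1 + 26.04·e^(−0.495t)) = 5596: 1 + 26.04·e^(−0.495t) = 1.3288, so e^(−0.495t) = 0.012627.
−0.495·t = ln(0.012627) = -4.3719, so t = 4.3719/0.495 = 8.8322.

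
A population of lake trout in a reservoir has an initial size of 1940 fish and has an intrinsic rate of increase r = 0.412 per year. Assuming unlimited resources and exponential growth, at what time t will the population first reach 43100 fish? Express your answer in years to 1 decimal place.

Set N₀·e^(rt) = 43100: e^(0.412·t) = 43100/1940 = 22.216.
0.412·t = ln(22.216) = 3.1008, so t = 3.1008/0.412 = 7.5263.

7.5 years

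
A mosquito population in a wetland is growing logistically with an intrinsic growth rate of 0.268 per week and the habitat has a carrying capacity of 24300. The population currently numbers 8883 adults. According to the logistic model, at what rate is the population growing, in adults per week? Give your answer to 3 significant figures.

dN/dt = rN(1 − N/K) = 0.268 × 8883 × (1 − 8883/24300).
1 − 8883/24300 = 0.63444; dN/dt = 0.268 × 8883 × 0.63444 = 1510.4.

1510 adults per week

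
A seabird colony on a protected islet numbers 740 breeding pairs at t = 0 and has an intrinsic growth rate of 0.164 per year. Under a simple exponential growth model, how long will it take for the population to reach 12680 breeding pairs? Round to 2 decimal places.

17.32 years

Set N₀·e^(rt) = 12680: e^(0.164·t) = 12680/740 = 17.135.
0.164·t = ln(17.135) = 2.8411, so t = 2.8411/0.164 = 17.324.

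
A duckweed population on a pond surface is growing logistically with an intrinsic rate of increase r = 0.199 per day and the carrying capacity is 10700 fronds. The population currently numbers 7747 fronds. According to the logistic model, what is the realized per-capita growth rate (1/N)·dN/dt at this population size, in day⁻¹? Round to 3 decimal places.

0.055 per day

(1/N)·dN/dt = r(1 − N/K) = 0.199 × (1 − 7747/10700).
= 0.199 × 0.27598 = 0.05492.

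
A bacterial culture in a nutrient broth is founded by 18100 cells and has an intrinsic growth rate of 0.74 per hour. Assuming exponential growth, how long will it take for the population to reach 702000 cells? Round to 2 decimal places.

Set N₀·e^(rt) = 702000: e^(0.74·t) = 702000/18100 = 38.785.
0.74·t = ln(38.785) = 3.658, so t = 3.658/0.74 = 4.9433.

4.94 hours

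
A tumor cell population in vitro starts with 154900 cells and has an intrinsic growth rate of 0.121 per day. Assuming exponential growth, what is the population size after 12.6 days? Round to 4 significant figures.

N(t) = N₀·e^(rt) = 154900 × e^(0.121×12.6) = 154900 × e^1.525.
e^1.525 ≈ 4.5933, so N ≈ 154900 × 4.5933 = 711503.

711500 cells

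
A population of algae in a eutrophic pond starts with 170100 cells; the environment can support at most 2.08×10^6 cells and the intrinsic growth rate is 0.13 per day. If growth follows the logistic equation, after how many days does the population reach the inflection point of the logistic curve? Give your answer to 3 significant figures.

18.6 days

Logistic growth is fastest at N = K/2 = 1.04×10^6.
A = (K − N₀)/N₀ = 11.228. Set K/(1 + A·e^(−rt)) = K/2 → A·e^(−rt) = 1.
e^(−0.13t) = 1/11.228 = 0.0890623, so t = ln(11.228)/0.13 = 2.4184/0.13 = 18.603.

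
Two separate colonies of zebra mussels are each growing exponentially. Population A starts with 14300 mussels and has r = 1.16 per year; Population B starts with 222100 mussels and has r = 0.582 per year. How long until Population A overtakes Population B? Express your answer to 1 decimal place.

Set 14300·e^(1.16t) = 222100·e^(0.582t).
e^((1.16 − 0.582)t) = 222100/14300 → e^(0.578·t) = 15.531.
0.578·t = ln(15.531) = 2.7429, so t = 2.7429/0.578 = 4.7454.

4.7 years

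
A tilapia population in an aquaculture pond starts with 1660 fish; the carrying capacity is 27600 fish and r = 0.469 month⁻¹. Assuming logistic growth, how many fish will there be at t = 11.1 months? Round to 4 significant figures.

25420 fish

A = (K − N₀)/N₀ = (27600 − 1660)/1660 = 15.627.
N(t) = K/(1 + A·e^(−rt)) = 27600/(1 + 15.627×e^(−0.469×11.1)).
e^(−5.206) = 0.0054841; denominator = 1 + 15.627×0.0054841 = 1.0857.
N = 27600/1.0857 = 25421.4.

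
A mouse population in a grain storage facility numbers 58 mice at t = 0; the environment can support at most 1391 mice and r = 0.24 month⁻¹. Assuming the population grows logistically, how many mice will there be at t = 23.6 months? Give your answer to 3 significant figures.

1290 mice

A = (K − N₀)/N₀ = (1391 − 58)/58 = 22.983.
N(t) = K/(1 + A·e^(−rt)) = 1391/(1 + 22.983×e^(−0.24×23.6)).
e^(−5.664) = 0.0034686; denominator = 1 + 22.983×0.0034686 = 1.0797.
N = 1391/1.0797 = 1288.3.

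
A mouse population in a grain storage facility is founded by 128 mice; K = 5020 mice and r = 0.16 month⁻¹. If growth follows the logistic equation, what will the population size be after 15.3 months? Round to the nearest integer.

1166 mice

A = (K − N₀)/N₀ = (5020 − 128)/128 = 38.219.
N(t) = K/(1 + A·e^(−rt)) = 5020/(1 + 38.219×e^(−0.16×15.3)).
e^(−2.448) = 0.086466; denominator = 1 + 38.219×0.086466 = 4.3046.
N = 5020/4.3046 = 1166.18.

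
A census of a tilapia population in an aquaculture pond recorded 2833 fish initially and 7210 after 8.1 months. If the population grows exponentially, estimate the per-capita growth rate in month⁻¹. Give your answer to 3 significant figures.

0.115 per month

From N(t) = N₀·e^(rt): e^(r·8.1) = 7210/2833 = 2.545.
r·8.1 = ln(2.545) = 0.93413, so r = 0.93413/8.1 = 0.11533.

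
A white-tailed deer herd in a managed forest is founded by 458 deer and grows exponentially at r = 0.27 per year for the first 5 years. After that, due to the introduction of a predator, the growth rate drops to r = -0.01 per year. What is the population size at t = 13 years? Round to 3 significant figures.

1630 deer

Phase 1: N(5) = 458·e^(0.27×5) = 458·e^1.35 = 1766.7.
Phase 2 runs for 13 − 5 = 8 years at r = -0.01.
N(13) = 1766.7·e^(-0.01×8) = 1766.7·e^-0.08 = 1630.87.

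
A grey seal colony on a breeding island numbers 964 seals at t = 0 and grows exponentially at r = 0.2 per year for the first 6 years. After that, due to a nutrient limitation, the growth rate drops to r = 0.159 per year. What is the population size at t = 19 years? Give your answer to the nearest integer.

Phase 1: N(6) = 964·e^(0.2×6) = 964·e^1.2 = 3200.59.
Phase 2 runs for 19 − 6 = 13 years at r = 0.159.
N(19) = 3200.59·e^(0.159×13) = 3200.59·e^2.067 = 25288.2.

25288 seals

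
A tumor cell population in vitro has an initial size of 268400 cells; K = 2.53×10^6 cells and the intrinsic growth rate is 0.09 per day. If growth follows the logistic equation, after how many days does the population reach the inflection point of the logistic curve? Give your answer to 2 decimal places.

23.68 days

Logistic growth is fastest at N = K/2 = 1.265×10^6.
A = (K − N₀)/N₀ = 8.4262. Set K/(1 + A·e^(−rt)) = K/2 → A·e^(−rt) = 1.
e^(−0.09t) = 1/8.4262 = 0.118677, so t = ln(8.4262)/0.09 = 2.1313/0.09 = 23.682.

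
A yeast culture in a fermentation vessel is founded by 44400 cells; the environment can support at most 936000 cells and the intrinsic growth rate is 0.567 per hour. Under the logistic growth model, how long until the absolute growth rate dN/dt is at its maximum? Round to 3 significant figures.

5.29 hours

Logistic growth is fastest at N = K/2 = 468000.
A = (K − N₀)/N₀ = 20.081. Set K/(1 + A·e^(−rt)) = K/2 → A·e^(−rt) = 1.
e^(−0.567t) = 1/20.081 = 0.0497981, so t = ln(20.081)/0.567 = 2.9998/0.567 = 5.2906.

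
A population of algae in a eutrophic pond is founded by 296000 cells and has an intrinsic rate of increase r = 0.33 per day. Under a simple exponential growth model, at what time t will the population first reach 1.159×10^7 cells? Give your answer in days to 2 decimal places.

11.11 days

Set N₀·e^(rt) = 1.159×10^7: e^(0.33·t) = 1.159×10^7/296000 = 39.155.
0.33·t = ln(39.155) = 3.6675, so t = 3.6675/0.33 = 11.114.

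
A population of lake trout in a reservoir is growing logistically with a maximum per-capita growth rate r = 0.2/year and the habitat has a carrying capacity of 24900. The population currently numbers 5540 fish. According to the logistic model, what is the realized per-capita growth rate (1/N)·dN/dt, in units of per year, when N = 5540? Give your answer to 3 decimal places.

(1/N)·dN/dt = r(1 − N/K) = 0.2 × (1 − 5540/24900).
= 0.2 × 0.77751 = 0.1555.

0.156 per year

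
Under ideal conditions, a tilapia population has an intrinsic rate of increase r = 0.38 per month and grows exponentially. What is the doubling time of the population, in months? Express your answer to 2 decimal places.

1.82 months

Doubling time t_d = ln(2)/r = 0.6931/0.38 = 1.8241.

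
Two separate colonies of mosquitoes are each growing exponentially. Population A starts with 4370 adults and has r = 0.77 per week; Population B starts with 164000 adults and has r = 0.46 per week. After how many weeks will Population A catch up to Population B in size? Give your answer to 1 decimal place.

Set 4370·e^(0.77t) = 164000·e^(0.46t).
e^((0.77 − 0.46)t) = 164000/4370 → e^(0.31·t) = 37.529.
0.31·t = ln(37.529) = 3.6251, so t = 3.6251/0.31 = 11.694.

11.7 weeks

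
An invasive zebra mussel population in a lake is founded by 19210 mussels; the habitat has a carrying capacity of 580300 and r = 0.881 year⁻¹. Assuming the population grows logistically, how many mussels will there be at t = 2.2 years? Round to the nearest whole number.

111491 mussels

A = (K − N₀)/N₀ = (580300 − 19210)/19210 = 29.208.
N(t) = K/(1 + A·e^(−rt)) = 580300/(1 + 29.208×e^(−0.881×2.2)).
e^(−1.938) = 0.14396; denominator = 1 + 29.208×0.14396 = 5.2049.
N = 580300/5.2049 = 111491.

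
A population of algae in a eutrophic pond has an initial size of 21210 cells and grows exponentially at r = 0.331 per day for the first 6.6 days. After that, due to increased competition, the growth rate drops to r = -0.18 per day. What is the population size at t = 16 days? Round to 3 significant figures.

34700 cells

Phase 1: N(6.6) = 21210·e^(0.331×6.6) = 21210·e^2.185 = 188495.
Phase 2 runs for 16 − 6.6 = 9.4 days at r = -0.18.
N(16) = 188495·e^(-0.18×9.4) = 188495·e^-1.692 = 34711.6.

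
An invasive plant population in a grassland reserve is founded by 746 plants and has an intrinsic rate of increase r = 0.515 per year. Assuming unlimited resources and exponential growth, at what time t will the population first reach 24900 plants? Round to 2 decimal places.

6.81 years

Set N₀·e^(rt) = 24900: e^(0.515·t) = 24900/746 = 33.378.
0.515·t = ln(33.378) = 3.5079, so t = 3.5079/0.515 = 6.8115.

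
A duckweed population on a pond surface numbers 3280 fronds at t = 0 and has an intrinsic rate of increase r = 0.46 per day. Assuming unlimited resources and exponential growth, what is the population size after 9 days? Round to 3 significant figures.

N(t) = N₀·e^(rt) = 3280 × e^(0.46×9) = 3280 × e^4.14.
e^4.14 ≈ 62.803, so N ≈ 3280 × 62.803 = 205993.

206000 fronds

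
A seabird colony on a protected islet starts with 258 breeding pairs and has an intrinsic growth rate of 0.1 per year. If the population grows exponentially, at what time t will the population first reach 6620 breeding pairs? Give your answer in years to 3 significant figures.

32.4 years

Set N₀·e^(rt) = 6620: e^(0.1·t) = 6620/258 = 25.659.
0.1·t = ln(25.659) = 3.2449, so t = 3.2449/0.1 = 32.449.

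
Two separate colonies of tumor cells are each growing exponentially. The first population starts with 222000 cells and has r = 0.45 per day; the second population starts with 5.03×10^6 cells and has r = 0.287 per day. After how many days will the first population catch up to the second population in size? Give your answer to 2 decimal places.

Set 222000·e^(0.45t) = 5.03×10^6·e^(0.287t).
e^((0.45 − 0.287)t) = 5.03×10^6/222000 → e^(0.163·t) = 22.658.
0.163·t = ln(22.658) = 3.1205, so t = 3.1205/0.163 = 19.144.

19.14 days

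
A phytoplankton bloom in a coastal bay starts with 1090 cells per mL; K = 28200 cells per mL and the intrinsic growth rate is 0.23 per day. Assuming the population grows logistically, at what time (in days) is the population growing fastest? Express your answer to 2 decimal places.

13.97 days

Logistic growth is fastest at N = K/2 = 14100.
A = (K − N₀)/N₀ = 24.872. Set K/(1 + A·e^(−rt)) = K/2 → A·e^(−rt) = 1.
e^(−0.23t) = 1/24.872 = 0.0402066, so t = ln(24.872)/0.23 = 3.2137/0.23 = 13.973.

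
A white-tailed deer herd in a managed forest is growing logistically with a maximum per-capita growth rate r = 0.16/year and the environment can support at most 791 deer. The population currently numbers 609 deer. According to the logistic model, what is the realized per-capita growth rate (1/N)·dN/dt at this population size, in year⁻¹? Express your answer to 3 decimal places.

(1/N)·dN/dt = r(1 − N/K) = 0.16 × (1 − 609/791).
= 0.16 × 0.23009 = 0.036814.

0.037 per year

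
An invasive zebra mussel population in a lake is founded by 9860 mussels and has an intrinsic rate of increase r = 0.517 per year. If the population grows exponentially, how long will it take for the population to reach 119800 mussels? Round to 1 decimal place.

4.8 years

Set N₀·e^(rt) = 119800: e^(0.517·t) = 119800/9860 = 12.15.
0.517·t = ln(12.15) = 2.4973, so t = 2.4973/0.517 = 4.8304.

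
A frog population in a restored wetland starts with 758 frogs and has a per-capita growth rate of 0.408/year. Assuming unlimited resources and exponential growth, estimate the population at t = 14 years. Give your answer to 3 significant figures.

N(t) = N₀·e^(rt) = 758 × e^(0.408×14) = 758 × e^5.712.
e^5.712 ≈ 302.48, so N ≈ 758 × 302.48 = 229276.

229000 frogs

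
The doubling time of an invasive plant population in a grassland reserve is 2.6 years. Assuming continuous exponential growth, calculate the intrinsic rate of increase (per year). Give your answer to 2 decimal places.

r = ln(2)/t_d = 0.6931/2.6 = 0.2666.

0.27 per year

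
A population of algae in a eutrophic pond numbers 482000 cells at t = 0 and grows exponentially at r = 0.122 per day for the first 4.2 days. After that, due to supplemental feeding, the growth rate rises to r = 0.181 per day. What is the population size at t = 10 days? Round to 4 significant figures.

2299000 cells

Phase 1: N(4.2) = 482000·e^(0.122×4.2) = 482000·e^0.5124 = 804599.
Phase 2 runs for 10 − 4.2 = 5.8 days at r = 0.181.
N(10) = 804599·e^(0.181×5.8) = 804599·e^1.05 = 2.298804×10^6.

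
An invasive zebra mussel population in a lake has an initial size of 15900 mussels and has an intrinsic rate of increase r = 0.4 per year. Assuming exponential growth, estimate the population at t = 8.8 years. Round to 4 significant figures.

N(t) = N₀·e^(rt) = 15900 × e^(0.4×8.8) = 15900 × e^3.52.
e^3.52 ≈ 33.784, so N ≈ 15900 × 33.784 = 537172.

537200 mussels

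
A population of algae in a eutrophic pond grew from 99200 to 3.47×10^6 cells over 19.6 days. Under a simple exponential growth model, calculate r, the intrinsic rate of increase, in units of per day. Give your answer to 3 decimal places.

From N(t) = N₀·e^(rt): e^(r·19.6) = 3.47×10^6/99200 = 34.98.
r·19.6 = ln(34.98) = 3.5548, so r = 3.5548/19.6 = 0.18137.

0.181 per day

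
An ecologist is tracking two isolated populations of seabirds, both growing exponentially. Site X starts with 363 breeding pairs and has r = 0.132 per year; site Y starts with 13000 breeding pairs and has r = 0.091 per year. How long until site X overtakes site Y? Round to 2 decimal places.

87.28 years

Set 363·e^(0.132t) = 13000·e^(0.091t).
e^((0.132 − 0.091)t) = 13000/363 → e^(0.041·t) = 35.813.
0.041·t = ln(35.813) = 3.5783, so t = 3.5783/0.041 = 87.276.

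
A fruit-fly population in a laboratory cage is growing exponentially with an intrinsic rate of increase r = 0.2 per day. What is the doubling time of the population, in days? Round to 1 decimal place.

Doubling time t_d = ln(2)/r = 0.6931/0.2 = 3.4657.

3.5 days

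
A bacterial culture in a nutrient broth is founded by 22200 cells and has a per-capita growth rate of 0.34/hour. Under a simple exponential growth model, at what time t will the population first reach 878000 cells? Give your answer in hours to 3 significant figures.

10.8 hours

Set N₀·e^(rt) = 878000: e^(0.34·t) = 878000/22200 = 39.55.
0.34·t = ln(39.55) = 3.6776, so t = 3.6776/0.34 = 10.816.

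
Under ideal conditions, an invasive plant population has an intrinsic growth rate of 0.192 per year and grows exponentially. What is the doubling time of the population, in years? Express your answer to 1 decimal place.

3.6 years

Doubling time t_d = ln(2)/r = 0.6931/0.192 = 3.6101.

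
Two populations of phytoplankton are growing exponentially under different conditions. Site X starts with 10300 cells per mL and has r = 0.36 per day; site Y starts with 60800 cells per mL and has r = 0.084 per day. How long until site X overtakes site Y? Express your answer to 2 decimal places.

6.43 days

Set 10300·e^(0.36t) = 60800·e^(0.084t).
e^((0.36 − 0.084)t) = 60800/10300 → e^(0.276·t) = 5.9029.
0.276·t = ln(5.9029) = 1.7754, so t = 1.7754/0.276 = 6.4328.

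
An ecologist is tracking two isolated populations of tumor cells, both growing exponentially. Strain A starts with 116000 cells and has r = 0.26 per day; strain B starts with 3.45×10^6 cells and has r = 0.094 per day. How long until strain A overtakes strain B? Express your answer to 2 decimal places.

20.44 days

Set 116000·e^(0.26t) = 3.45×10^6·e^(0.094t).
e^((0.26 − 0.094)t) = 3.45×10^6/116000 → e^(0.166·t) = 29.741.
0.166·t = ln(29.741) = 3.3925, so t = 3.3925/0.166 = 20.437.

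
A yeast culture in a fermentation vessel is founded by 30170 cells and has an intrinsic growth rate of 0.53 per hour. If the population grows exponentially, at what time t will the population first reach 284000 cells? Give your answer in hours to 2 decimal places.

Set N₀·e^(rt) = 284000: e^(0.53·t) = 284000/30170 = 9.4133.
0.53·t = ln(9.4133) = 2.2421, so t = 2.2421/0.53 = 4.2304.

4.23 hours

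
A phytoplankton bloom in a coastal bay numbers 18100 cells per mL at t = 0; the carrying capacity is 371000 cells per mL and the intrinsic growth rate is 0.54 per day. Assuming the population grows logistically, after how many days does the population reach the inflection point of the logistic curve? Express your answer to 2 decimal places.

Logistic growth is fastest at N = K/2 = 185500.
A = (K − N₀)/N₀ = 19.497. Set K/(1 + A·e^(−rt)) = K/2 → A·e^(−rt) = 1.
e^(−0.54t) = 1/19.497 = 0.0512893, so t = ln(19.497)/0.54 = 2.9703/0.54 = 5.5005.

5.50 days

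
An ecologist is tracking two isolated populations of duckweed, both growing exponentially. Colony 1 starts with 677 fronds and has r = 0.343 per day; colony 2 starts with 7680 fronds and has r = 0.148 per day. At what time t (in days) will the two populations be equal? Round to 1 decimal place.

Set 677·e^(0.343t) = 7680·e^(0.148t).
e^((0.343 − 0.148)t) = 7680/677 → e^(0.195·t) = 11.344.
0.195·t = ln(11.344) = 2.4287, so t = 2.4287/0.195 = 12.455.

12.5 days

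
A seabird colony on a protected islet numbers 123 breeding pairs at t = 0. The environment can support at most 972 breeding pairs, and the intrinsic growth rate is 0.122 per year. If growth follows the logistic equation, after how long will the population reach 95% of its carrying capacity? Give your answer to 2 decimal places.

39.97 years

A = (K − N₀)/N₀ = (972 − 123)/123 = 6.9024.
Solve 972/(1 + 6.9024·e^(−0.122t)) = 923.4: 1 + 6.9024·e^(−0.122t) = 1.0526, so e^(−0.122t) = 0.00762507.
−0.122·t = ln(0.00762507) = -4.8763, so t = 4.8763/0.122 = 39.97.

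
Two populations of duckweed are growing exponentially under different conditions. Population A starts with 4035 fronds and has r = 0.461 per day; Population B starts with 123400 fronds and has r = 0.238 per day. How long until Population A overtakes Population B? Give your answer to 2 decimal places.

Set 4035·e^(0.461t) = 123400·e^(0.238t).
e^((0.461 − 0.238)t) = 123400/4035 → e^(0.223·t) = 30.582.
0.223·t = ln(30.582) = 3.4204, so t = 3.4204/0.223 = 15.338.

15.34 days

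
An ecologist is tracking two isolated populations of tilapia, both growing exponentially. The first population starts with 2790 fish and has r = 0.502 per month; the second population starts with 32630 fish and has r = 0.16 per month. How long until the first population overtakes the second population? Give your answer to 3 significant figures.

Set 2790·e^(0.502t) = 32630·e^(0.16t).
e^((0.502 − 0.16)t) = 32630/2790 → e^(0.342·t) = 11.695.
0.342·t = ln(11.695) = 2.4592, so t = 2.4592/0.342 = 7.1906.

7.19 months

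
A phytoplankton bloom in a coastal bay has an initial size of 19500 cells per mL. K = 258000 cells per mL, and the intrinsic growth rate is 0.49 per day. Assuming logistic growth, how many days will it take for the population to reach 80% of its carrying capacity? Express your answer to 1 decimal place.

7.9 days

A = (K − N₀)/N₀ = (258000 − 19500)/19500 = 12.231.
Solve 258000/(1 + 12.231·e^(−0.49t)) = 206400: 1 + 12.231·e^(−0.49t) = 1.25, so e^(−0.49t) = 0.0204403.
−0.49·t = ln(0.0204403) = -3.8902, so t = 3.8902/0.49 = 7.9393.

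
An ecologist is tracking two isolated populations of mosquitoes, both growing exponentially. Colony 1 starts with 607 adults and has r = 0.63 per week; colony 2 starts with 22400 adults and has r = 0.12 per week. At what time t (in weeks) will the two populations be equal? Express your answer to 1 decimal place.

Set 607·e^(0.63t) = 22400·e^(0.12t).
e^((0.63 − 0.12)t) = 22400/607 → e^(0.51·t) = 36.903.
0.51·t = ln(36.903) = 3.6083, so t = 3.6083/0.51 = 7.0751.

7.1 weeks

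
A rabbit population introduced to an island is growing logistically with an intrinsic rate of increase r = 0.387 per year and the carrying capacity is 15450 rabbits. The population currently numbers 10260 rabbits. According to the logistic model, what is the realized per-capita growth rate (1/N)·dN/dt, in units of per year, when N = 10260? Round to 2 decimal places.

(1/N)·dN/dt = r(1 − N/K) = 0.387 × (1 − 10260/15450).
= 0.387 × 0.33592 = 0.13.

0.13 per year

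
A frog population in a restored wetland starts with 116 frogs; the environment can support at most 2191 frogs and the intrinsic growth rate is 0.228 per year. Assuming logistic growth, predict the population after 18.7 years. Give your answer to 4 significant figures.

A = (K − N₀)/N₀ = (2191 − 116)/116 = 17.888.
N(t) = K/(1 + A·e^(−rt)) = 2191/(1 + 17.888×e^(−0.228×18.7)).
e^(−4.264) = 0.014072; denominator = 1 + 17.888×0.014072 = 1.2517.
N = 2191/1.2517 = 1750.4.

1750 frogs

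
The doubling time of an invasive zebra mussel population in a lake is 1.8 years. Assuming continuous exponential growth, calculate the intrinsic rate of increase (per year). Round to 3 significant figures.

r = ln(2)/t_d = 0.6931/1.8 = 0.38508.

0.385 per year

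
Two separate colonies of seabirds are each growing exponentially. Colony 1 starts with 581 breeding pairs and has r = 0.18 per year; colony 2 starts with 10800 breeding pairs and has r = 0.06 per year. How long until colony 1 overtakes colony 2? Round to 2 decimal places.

24.35 years

Set 581·e^(0.18t) = 10800·e^(0.06t).
e^((0.18 − 0.06)t) = 10800/581 → e^(0.12·t) = 18.589.
0.12·t = ln(18.589) = 2.9226, so t = 2.9226/0.12 = 24.355.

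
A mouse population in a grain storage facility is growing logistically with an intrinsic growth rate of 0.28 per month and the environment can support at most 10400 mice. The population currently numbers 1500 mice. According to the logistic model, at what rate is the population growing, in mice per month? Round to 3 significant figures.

359 mice per month

dN/dt = rN(1 − N/K) = 0.28 × 1500 × (1 − 1500/10400).
1 − 1500/10400 = 0.85577; dN/dt = 0.28 × 1500 × 0.85577 = 359.42.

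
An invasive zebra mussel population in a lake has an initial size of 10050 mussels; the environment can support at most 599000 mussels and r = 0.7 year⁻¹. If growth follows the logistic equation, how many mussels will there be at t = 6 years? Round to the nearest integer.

A = (K − N₀)/N₀ = (599000 − 10050)/10050 = 58.602.
N(t) = K/(1 + A·e^(−rt)) = 599000/(1 + 58.602×e^(−0.7×6)).
e^(−4.2) = 0.014996; denominator = 1 + 58.602×0.014996 = 1.8788.
N = 599000/1.8788 = 318826.

318826 mussels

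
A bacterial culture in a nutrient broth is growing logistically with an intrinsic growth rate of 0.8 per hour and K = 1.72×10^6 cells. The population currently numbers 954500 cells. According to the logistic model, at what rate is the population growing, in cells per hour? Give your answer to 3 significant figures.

dN/dt = rN(1 − N/K) = 0.8 × 954500 × (1 − 954500/1.72×10^6).
1 − 954500/1.72×10^6 = 0.44506; dN/dt = 0.8 × 954500 × 0.44506 = 3.39846×10^5.

340000 cells per hour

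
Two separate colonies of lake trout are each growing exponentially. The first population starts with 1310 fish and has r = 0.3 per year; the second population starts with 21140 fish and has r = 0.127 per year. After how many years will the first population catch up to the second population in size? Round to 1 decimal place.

Set 1310·e^(0.3t) = 21140·e^(0.127t).
e^((0.3 − 0.127)t) = 21140/1310 → e^(0.173·t) = 16.137.
0.173·t = ln(16.137) = 2.7811, so t = 2.7811/0.173 = 16.076.

16.1 years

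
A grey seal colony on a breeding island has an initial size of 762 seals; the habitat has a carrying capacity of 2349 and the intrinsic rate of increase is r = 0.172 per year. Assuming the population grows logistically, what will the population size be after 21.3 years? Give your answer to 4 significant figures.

A = (K − N₀)/N₀ = (2349 − 762)/762 = 2.0827.
N(t) = K/(1 + A·e^(−rt)) = 2349/(1 + 2.0827×e^(−0.172×21.3)).
e^(−3.664) = 0.02564; denominator = 1 + 2.0827×0.02564 = 1.0534.
N = 2349/1.0534 = 2229.92.

2230 seals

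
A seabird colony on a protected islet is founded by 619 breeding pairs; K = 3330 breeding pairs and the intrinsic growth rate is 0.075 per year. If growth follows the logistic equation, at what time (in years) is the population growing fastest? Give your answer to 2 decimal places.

Logistic growth is fastest at N = K/2 = 1665.
A = (K − N₀)/N₀ = 4.3796. Set K/(1 + A·e^(−rt)) = K/2 → A·e^(−rt) = 1.
e^(−0.075t) = 1/4.3796 = 0.228329, so t = ln(4.3796)/0.075 = 1.477/0.075 = 19.693.

19.69 years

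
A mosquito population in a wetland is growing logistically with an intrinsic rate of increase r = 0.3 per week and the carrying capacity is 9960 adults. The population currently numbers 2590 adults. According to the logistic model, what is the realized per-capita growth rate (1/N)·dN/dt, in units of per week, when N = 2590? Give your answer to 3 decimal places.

(1/N)·dN/dt = r(1 − N/K) = 0.3 × (1 − 2590/9960).
= 0.3 × 0.73996 = 0.22199.

0.222 per week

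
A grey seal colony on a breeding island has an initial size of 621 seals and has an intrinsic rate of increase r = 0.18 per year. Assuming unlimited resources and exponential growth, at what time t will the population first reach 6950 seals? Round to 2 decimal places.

13.42 years

Set N₀·e^(rt) = 6950: e^(0.18·t) = 6950/621 = 11.192.
0.18·t = ln(11.192) = 2.4152, so t = 2.4152/0.18 = 13.418.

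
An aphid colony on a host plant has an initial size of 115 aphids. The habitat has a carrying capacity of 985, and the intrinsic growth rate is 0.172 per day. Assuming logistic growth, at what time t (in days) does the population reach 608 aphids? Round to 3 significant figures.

A = (K − N₀)/N₀ = (985 − 115)/115 = 7.5652.
Solve 985/(1 + 7.5652·e^(−0.172t)) = 608: 1 + 7.5652·e^(−0.172t) = 1.6201, so e^(−0.172t) = 0.0819627.
−0.172·t = ln(0.0819627) = -2.5015, so t = 2.5015/0.172 = 14.544.

14.5 days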